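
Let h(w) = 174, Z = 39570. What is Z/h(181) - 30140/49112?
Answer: 80754895/356062 ≈ 226.80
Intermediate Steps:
Z/h(181) - 30140/49112 = 39570/174 - 30140/49112 = 39570*(1/174) - 30140*1/49112 = 6595/29 - 7535/12278 = 80754895/356062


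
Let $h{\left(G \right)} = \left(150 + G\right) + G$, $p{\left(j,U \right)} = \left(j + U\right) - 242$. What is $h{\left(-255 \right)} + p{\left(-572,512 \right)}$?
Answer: $-662$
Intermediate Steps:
$p{\left(j,U \right)} = -242 + U + j$ ($p{\left(j,U \right)} = \left(U + j\right) - 242 = -242 + U + j$)
$h{\left(G \right)} = 150 + 2 G$
$h{\left(-255 \right)} + p{\left(-572,512 \right)} = \left(150 + 2 \left(-255\right)\right) - 302 = \left(150 - 510\right) - 302 = -360 - 302 = -662$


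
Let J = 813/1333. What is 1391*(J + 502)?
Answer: 931940789/1333 ≈ 6.9913e+5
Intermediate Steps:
J = 813/1333 (J = 813*(1/1333) = 813/1333 ≈ 0.60990)
1391*(J + 502) = 1391*(813/1333 + 502) = 1391*(669979/1333) = 931940789/1333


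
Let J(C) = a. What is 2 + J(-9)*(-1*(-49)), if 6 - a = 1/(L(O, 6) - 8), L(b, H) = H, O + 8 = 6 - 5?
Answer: 641/2 ≈ 320.50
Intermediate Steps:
O = -7 (O = -8 + (6 - 5) = -8 + 1 = -7)
a = 13/2 (a = 6 - 1/(6 - 8) = 6 - 1/(-2) = 6 - 1*(-½) = 6 + ½ = 13/2 ≈ 6.5000)
J(C) = 13/2
2 + J(-9)*(-1*(-49)) = 2 + 13*(-1*(-49))/2 = 2 + (13/2)*49 = 2 + 637/2 = 641/2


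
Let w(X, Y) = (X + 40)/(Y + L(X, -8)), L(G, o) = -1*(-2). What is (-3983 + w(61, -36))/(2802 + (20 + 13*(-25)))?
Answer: -135523/84898 ≈ -1.5963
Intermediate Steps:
L(G, o) = 2
w(X, Y) = (40 + X)/(2 + Y) (w(X, Y) = (X + 40)/(Y + 2) = (40 + X)/(2 + Y))
(-3983 + w(61, -36))/(2802 + (20 + 13*(-25))) = (-3983 + (40 + 61)/(2 - 36))/(2802 + (20 + 13*(-25))) = (-3983 + 101/(-34))/(2802 + (20 - 325)) = (-3983 - 1/34*101)/(2802 - 305) = (-3983 - 101/34)/2497 = -135523/34*1/2497 = -135523/84898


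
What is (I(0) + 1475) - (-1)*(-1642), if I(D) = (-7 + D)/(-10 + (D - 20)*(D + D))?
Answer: -1663/10 ≈ -166.30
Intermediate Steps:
I(D) = (-7 + D)/(-10 + 2*D*(-20 + D)) (I(D) = (-7 + D)/(-10 + (-20 + D)*(2*D)) = (-7 + D)/(-10 + 2*D*(-20 + D)))
(I(0) + 1475) - (-1)*(-1642) = ((7 - 1*0)/(2*(5 - 1*0² + 20*0)) + 1475) - (-1)*(-1642) = ((7 + 0)/(2*(5 - 1*0 + 0)) + 1475) - 1*1642 = ((½)*7/(5 + 0 + 0) + 1475) - 1642 = ((½)*7/5 + 1475) - 1642 = ((½)*(⅕)*7 + 1475) - 1642 = (7/10 + 1475) - 1642 = 14757/10 - 1642 = -1663/10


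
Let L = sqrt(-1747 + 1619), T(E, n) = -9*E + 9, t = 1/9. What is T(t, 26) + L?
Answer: 8 + 8*I*sqrt(2) ≈ 8.0 + 11.314*I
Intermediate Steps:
t = 1/9 ≈ 0.11111
T(E, n) = 9 - 9*E
L = 8*I*sqrt(2) (L = sqrt(-128) = 8*I*sqrt(2) ≈ 11.314*I)
T(t, 26) + L = (9 - 9*1/9) + 8*I*sqrt(2) = (9 - 1) + 8*I*sqrt(2) = 8 + 8*I*sqrt(2)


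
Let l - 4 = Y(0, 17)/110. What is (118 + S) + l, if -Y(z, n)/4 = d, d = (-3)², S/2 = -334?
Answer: -30048/55 ≈ -546.33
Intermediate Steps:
S = -668 (S = 2*(-334) = -668)
d = 9
Y(z, n) = -36 (Y(z, n) = -4*9 = -36)
l = 202/55 (l = 4 - 36/110 = 4 - 36*1/110 = 4 - 18/55 = 202/55 ≈ 3.6727)
(118 + S) + l = (118 - 668) + 202/55 = -550 + 202/55 = -30048/55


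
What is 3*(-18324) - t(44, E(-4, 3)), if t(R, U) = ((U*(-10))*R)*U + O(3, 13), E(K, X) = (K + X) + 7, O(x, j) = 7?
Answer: -39139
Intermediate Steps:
E(K, X) = 7 + K + X
t(R, U) = 7 - 10*R*U² (t(R, U) = ((U*(-10))*R)*U + 7 = ((-10*U)*R)*U + 7 = (-10*R*U)*U + 7 = -10*R*U² + 7 = 7 - 10*R*U²)
3*(-18324) - t(44, E(-4, 3)) = 3*(-18324) - (7 - 10*44*(7 - 4 + 3)²) = -54972 - (7 - 10*44*6²) = -54972 - (7 - 10*44*36) = -54972 - (7 - 15840) = -54972 - 1*(-15833) = -54972 + 15833 = -39139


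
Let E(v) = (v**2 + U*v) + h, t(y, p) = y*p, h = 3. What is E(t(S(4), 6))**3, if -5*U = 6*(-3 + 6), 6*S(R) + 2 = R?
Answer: -1/125 ≈ -0.0080000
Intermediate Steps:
S(R) = -1/3 + R/6
U = -18/5 (U = -6*(-3 + 6)/5 = -6*3/5 = -1/5*18 = -18/5 ≈ -3.6000)
t(y, p) = p*y
E(v) = 3 + v**2 - 18*v/5 (E(v) = (v**2 - 18*v/5) + 3 = 3 + v**2 - 18*v/5)
E(t(S(4), 6))**3 = (3 + (6*(-1/3 + (1/6)*4))**2 - 108*(-1/3 + (1/6)*4)/5)**3 = (3 + (6*(-1/3 + 2/3))**2 - 108*(-1/3 + 2/3)/5)**3 = (3 + (6*(1/3))**2 - 108/(5*3))**3 = (3 + 2**2 - 18/5*2)**3 = (3 + 4 - 36/5)**3 = (-1/5)**3 = -1/125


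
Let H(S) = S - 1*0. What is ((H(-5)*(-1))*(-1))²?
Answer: 25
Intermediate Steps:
H(S) = S (H(S) = S + 0 = S)
((H(-5)*(-1))*(-1))² = (-5*(-1)*(-1))² = (5*(-1))² = (-5)² = 25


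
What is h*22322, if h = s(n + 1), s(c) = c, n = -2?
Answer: -22322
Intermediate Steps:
h = -1 (h = -2 + 1 = -1)
h*22322 = -1*22322 = -22322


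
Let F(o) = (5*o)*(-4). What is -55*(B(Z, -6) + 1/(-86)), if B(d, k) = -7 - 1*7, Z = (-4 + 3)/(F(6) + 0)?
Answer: 66275/86 ≈ 770.64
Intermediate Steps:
F(o) = -20*o
Z = 1/120 (Z = (-4 + 3)/(-20*6 + 0) = -1/(-120 + 0) = -1/(-120) = -1*(-1/120) = 1/120 ≈ 0.0083333)
B(d, k) = -14 (B(d, k) = -7 - 7 = -14)
-55*(B(Z, -6) + 1/(-86)) = -55*(-14 + 1/(-86)) = -55*(-14 - 1/86) = -55*(-1205/86) = 66275/86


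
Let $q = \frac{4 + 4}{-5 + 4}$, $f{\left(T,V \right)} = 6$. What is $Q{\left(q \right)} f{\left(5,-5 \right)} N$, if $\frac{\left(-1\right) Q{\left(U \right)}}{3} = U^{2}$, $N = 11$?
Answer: $-12672$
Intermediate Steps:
$q = -8$ ($q = \frac{8}{-1} = 8 \left(-1\right) = -8$)
$Q{\left(U \right)} = - 3 U^{2}$
$Q{\left(q \right)} f{\left(5,-5 \right)} N = - 3 \left(-8\right)^{2} \cdot 6 \cdot 11 = \left(-3\right) 64 \cdot 6 \cdot 11 = \left(-192\right) 6 \cdot 11 = \left(-1152\right) 11 = -12672$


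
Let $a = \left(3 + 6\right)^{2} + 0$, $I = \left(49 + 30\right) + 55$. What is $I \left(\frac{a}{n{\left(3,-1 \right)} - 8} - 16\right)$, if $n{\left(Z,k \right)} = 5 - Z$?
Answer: $-3953$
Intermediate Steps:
$I = 134$ ($I = 79 + 55 = 134$)
$a = 81$ ($a = 9^{2} + 0 = 81 + 0 = 81$)
$I \left(\frac{a}{n{\left(3,-1 \right)} - 8} - 16\right) = 134 \left(\frac{81}{\left(5 - 3\right) - 8} - 16\right) = 134 \left(\frac{81}{2 - 8} - 16\right) = 134 \left(\frac{81}{-6} - 16\right) = 134 \left(81 \left(- \frac{1}{6}\right) - 16\right) = 134 \left(- \frac{27}{2} - 16\right) = 134 \left(- \frac{59}{2}\right) = -3953$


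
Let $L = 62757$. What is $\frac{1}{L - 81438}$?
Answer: $- \frac{1}{18681} \approx -5.353 \cdot 10^{-5}$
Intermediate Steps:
$\frac{1}{L - 81438} = \frac{1}{62757 - 81438} = \frac{1}{-18681} = - \frac{1}{18681}$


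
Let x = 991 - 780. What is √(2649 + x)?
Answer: 2*√715 ≈ 53.479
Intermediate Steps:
x = 211
√(2649 + x) = √(2649 + 211) = √2860 = 2*√715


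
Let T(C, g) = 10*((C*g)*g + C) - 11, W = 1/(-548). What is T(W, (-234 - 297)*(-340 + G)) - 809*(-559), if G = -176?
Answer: -375245131805/274 ≈ -1.3695e+9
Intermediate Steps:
W = -1/548 ≈ -0.0018248
T(C, g) = -11 + 10*C + 10*C*g² (T(C, g) = 10*(C*g² + C) - 11 = 10*(C + C*g²) - 11 = (10*C + 10*C*g²) - 11 = -11 + 10*C + 10*C*g²)
T(W, (-234 - 297)*(-340 + G)) - 809*(-559) = (-11 + 10*(-1/548) + 10*(-1/548)*((-234 - 297)*(-340 - 176))²) - 809*(-559) = (-11 - 5/274 + 10*(-1/548)*(-531*(-516))²) + 452231 = (-11 - 5/274 + 10*(-1/548)*273996²) + 452231 = (-11 - 5/274 + 10*(-1/548)*75073808016) + 452231 = (-11 - 5/274 - 187684520040/137) + 452231 = -375369043099/274 + 452231 = -375245131805/274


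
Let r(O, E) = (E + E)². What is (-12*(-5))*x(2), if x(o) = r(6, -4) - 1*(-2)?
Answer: 3960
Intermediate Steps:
r(O, E) = 4*E² (r(O, E) = (2*E)² = 4*E²)
x(o) = 66 (x(o) = 4*(-4)² - 1*(-2) = 4*16 + 2 = 64 + 2 = 66)
(-12*(-5))*x(2) = -12*(-5)*66 = 60*66 = 3960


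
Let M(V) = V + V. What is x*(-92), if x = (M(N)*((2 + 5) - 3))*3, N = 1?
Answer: -2208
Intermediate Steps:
M(V) = 2*V
x = 24 (x = ((2*1)*((2 + 5) - 3))*3 = (2*(7 - 3))*3 = (2*4)*3 = 8*3 = 24)
x*(-92) = 24*(-92) = -2208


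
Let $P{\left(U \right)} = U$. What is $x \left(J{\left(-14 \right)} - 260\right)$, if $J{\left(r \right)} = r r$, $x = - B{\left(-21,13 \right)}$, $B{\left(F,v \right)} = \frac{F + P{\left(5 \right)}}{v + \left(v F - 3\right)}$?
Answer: $\frac{1024}{263} \approx 3.8935$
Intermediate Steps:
$B{\left(F,v \right)} = \frac{5 + F}{-3 + v + F v}$ ($B{\left(F,v \right)} = \frac{F + 5}{v + \left(v F - 3\right)} = \frac{5 + F}{v + \left(F v - 3\right)} = \frac{5 + F}{v + \left(-3 + F v\right)} = \frac{5 + F}{-3 + v + F v}$)
$x = - \frac{16}{263}$ ($x = - \frac{5 - 21}{-3 + 13 - 273} = - \frac{-16}{-3 + 13 - 273} = - \frac{-16}{-263} = - \frac{\left(-1\right) \left(-16\right)}{263} = \left(-1\right) \frac{16}{263} = - \frac{16}{263} \approx -0.060836$)
$J{\left(r \right)} = r^{2}$
$x \left(J{\left(-14 \right)} - 260\right) = - \frac{16 \left(\left(-14\right)^{2} - 260\right)}{263} = - \frac{16 \left(196 - 260\right)}{263} = \left(- \frac{16}{263}\right) \left(-64\right) = \frac{1024}{263}$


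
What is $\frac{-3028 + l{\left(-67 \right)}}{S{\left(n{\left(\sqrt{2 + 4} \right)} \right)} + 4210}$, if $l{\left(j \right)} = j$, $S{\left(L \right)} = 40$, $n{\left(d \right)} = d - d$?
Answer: $- \frac{619}{850} \approx -0.72824$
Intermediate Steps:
$n{\left(d \right)} = 0$
$\frac{-3028 + l{\left(-67 \right)}}{S{\left(n{\left(\sqrt{2 + 4} \right)} \right)} + 4210} = \frac{-3028 - 67}{40 + 4210} = - \frac{3095}{4250} = \left(-3095\right) \frac{1}{4250} = - \frac{619}{850}$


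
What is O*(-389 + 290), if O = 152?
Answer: -15048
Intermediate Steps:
O*(-389 + 290) = 152*(-389 + 290) = 152*(-99) = -15048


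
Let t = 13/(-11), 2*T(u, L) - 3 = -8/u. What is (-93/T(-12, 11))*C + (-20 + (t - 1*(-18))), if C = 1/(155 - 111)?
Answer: -1049/242 ≈ -4.3347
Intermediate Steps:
T(u, L) = 3/2 - 4/u (T(u, L) = 3/2 + (-8/u)/2 = 3/2 - 4/u)
t = -13/11 (t = 13*(-1/11) = -13/11 ≈ -1.1818)
C = 1/44 ≈ 0.022727
(-93/T(-12, 11))*C + (-20 + (t - 1*(-18))) = -93/(3/2 - 4/(-12))*(1/44) + (-20 + (-13/11 - 1*(-18))) = -93/(3/2 - 4*(-1/12))*(1/44) + (-20 + (-13/11 + 18)) = -93/(3/2 + ⅓)*(1/44) + (-20 + 185/11) = -93/11/6*(1/44) - 35/11 = -93*6/11*(1/44) - 35/11 = -558/11*1/44 - 35/11 = -279/242 - 35/11 = -1049/242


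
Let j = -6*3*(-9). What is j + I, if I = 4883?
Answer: 5045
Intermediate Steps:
j = 162 (j = -18*(-9) = 162)
j + I = 162 + 4883 = 5045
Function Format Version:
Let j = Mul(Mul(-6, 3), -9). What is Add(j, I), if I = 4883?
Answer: 5045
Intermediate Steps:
j = 162 (j = Mul(-18, -9) = 162)
Add(j, I) = Add(162, 4883) = 5045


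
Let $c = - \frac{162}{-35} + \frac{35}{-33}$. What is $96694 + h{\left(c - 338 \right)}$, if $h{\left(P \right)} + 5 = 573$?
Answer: $97262$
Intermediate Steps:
$c = \frac{4121}{1155}$ ($c = \left(-162\right) \left(- \frac{1}{35}\right) + 35 \left(- \frac{1}{33}\right) = \frac{162}{35} - \frac{35}{33} = \frac{4121}{1155} \approx 3.568$)
$h{\left(P \right)} = 568$ ($h{\left(P \right)} = -5 + 573 = 568$)
$96694 + h{\left(c - 338 \right)} = 96694 + 568 = 97262$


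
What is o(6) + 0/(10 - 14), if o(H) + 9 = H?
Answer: -3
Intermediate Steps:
o(H) = -9 + H
o(6) + 0/(10 - 14) = (-9 + 6) + 0/(10 - 14) = -3 + 0/(-4) = -3 + 0*(-1/4) = -3 + 0 = -3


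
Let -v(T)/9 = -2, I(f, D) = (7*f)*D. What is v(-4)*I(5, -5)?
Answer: -3150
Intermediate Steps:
I(f, D) = 7*D*f
v(T) = 18 (v(T) = -9*(-2) = 18)
v(-4)*I(5, -5) = 18*(7*(-5)*5) = 18*(-175) = -3150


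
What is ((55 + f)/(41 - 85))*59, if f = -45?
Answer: -295/22 ≈ -13.409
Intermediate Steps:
((55 + f)/(41 - 85))*59 = ((55 - 45)/(41 - 85))*59 = (10/(-44))*59 = (10*(-1/44))*59 = -5/22*59 = -295/22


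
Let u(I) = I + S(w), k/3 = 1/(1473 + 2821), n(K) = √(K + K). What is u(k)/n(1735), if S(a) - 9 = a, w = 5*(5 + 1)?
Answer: 167469*√3470/14900180 ≈ 0.66208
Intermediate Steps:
n(K) = √2*√K (n(K) = √(2*K) = √2*√K)
k = 3/4294 (k = 3/(1473 + 2821) = 3/4294 ≈ 0.00069865)
w = 30 (w = 5*6 = 30)
S(a) = 9 + a
u(I) = 39 + I (u(I) = I + (9 + 30) = I + 39 = 39 + I)
u(k)/n(1735) = (39 + 3/4294)/((√2*√1735)) = 167469/(4294*(√3470)) = 167469*(√3470/3470)/4294 = 167469*√3470/14900180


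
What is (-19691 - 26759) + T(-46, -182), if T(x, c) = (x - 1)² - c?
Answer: -44059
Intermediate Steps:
T(x, c) = (-1 + x)² - c
(-19691 - 26759) + T(-46, -182) = (-19691 - 26759) + ((-1 - 46)² - 1*(-182)) = -46450 + ((-47)² + 182) = -46450 + (2209 + 182) = -46450 + 2391 = -44059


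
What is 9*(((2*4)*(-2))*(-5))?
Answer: 720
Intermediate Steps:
9*(((2*4)*(-2))*(-5)) = 9*((8*(-2))*(-5)) = 9*(-16*(-5)) = 9*80 = 720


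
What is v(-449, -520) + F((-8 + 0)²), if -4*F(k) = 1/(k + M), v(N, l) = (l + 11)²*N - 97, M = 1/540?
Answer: -4020393552561/34561 ≈ -1.1633e+8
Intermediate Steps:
M = 1/540 ≈ 0.0018519
v(N, l) = -97 + N*(11 + l)² (v(N, l) = (11 + l)²*N - 97 = N*(11 + l)² - 97 = -97 + N*(11 + l)²)
F(k) = -1/(4*(1/540 + k)) (F(k) = -1/(4*(k + 1/540)) = -1/(4*(1/540 + k)))
v(-449, -520) + F((-8 + 0)²) = (-97 - 449*(11 - 520)²) - 135/(1 + 540*(-8 + 0)²) = (-97 - 449*(-509)²) - 135/(1 + 540*(-8)²) = (-97 - 449*259081) - 135/(1 + 540*64) = (-97 - 116327369) - 135/(1 + 34560) = -116327466 - 135/34561 = -4020393552561/34561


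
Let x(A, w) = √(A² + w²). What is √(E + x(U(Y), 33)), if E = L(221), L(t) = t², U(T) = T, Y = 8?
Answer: √(48841 + √1153) ≈ 221.08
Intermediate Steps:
E = 48841 (E = 221² = 48841)
√(E + x(U(Y), 33)) = √(48841 + √(8² + 33²)) = √(48841 + √(64 + 1089)) = √(48841 + √1153)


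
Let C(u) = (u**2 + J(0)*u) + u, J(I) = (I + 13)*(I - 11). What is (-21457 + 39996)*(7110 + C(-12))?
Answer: 166072362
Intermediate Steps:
J(I) = (-11 + I)*(13 + I) (J(I) = (13 + I)*(-11 + I) = (-11 + I)*(13 + I))
C(u) = u**2 - 142*u (C(u) = (u**2 + (-143 + 0**2 + 2*0)*u) + u = (u**2 + (-143 + 0 + 0)*u) + u = (u**2 - 143*u) + u = u**2 - 142*u)
(-21457 + 39996)*(7110 + C(-12)) = (-21457 + 39996)*(7110 - 12*(-142 - 12)) = 18539*(7110 - 12*(-154)) = 18539*(7110 + 1848) = 18539*8958 = 166072362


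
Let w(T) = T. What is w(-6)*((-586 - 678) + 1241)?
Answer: 138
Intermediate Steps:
w(-6)*((-586 - 678) + 1241) = -6*((-586 - 678) + 1241) = -6*(-1264 + 1241) = -6*(-23) = 138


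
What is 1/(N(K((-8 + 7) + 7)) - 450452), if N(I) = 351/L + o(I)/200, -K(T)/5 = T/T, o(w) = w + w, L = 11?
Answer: -220/99092431 ≈ -2.2201e-6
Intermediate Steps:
o(w) = 2*w
K(T) = -5 (K(T) = -5*T/T = -5*1 = -5)
N(I) = 351/11 + I/100 (N(I) = 351/11 + (2*I)/200 = 351*(1/11) + (2*I)*(1/200) = 351/11 + I/100)
1/(N(K((-8 + 7) + 7)) - 450452) = 1/((351/11 + (1/100)*(-5)) - 450452) = 1/((351/11 - 1/20) - 450452) = 1/(7009/220 - 450452) = 1/(-99092431/220) = -220/99092431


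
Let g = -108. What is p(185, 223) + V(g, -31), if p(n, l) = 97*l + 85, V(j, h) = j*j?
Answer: 33380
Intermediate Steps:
V(j, h) = j²
p(n, l) = 85 + 97*l
p(185, 223) + V(g, -31) = (85 + 97*223) + (-108)² = (85 + 21631) + 11664 = 21716 + 11664 = 33380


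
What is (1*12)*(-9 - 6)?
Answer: -180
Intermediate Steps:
(1*12)*(-9 - 6) = 12*(-15) = -180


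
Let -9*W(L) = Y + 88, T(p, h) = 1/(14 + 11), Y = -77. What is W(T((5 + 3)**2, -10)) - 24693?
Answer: -222248/9 ≈ -24694.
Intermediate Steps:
T(p, h) = 1/25
W(L) = -11/9 (W(L) = -(-77 + 88)/9 = -1/9*11 = -11/9)
W(T((5 + 3)**2, -10)) - 24693 = -11/9 - 24693 = -222248/9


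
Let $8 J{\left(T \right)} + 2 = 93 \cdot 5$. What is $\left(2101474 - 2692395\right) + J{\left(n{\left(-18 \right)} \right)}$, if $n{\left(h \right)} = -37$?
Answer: $- \frac{4726905}{8} \approx -5.9086 \cdot 10^{5}$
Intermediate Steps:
$J{\left(T \right)} = \frac{463}{8}$ ($J{\left(T \right)} = - \frac{1}{4} + \frac{93 \cdot 5}{8} = - \frac{1}{4} + \frac{1}{8} \cdot 465 = - \frac{1}{4} + \frac{465}{8} = \frac{463}{8}$)
$\left(2101474 - 2692395\right) + J{\left(n{\left(-18 \right)} \right)} = \left(2101474 - 2692395\right) + \frac{463}{8} = -590921 + \frac{463}{8} = - \frac{4726905}{8}$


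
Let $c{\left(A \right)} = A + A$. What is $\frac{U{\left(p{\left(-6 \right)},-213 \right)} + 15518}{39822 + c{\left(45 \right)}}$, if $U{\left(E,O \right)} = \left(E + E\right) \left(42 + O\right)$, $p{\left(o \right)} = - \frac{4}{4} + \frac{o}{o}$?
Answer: $\frac{7759}{19956} \approx 0.38881$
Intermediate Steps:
$c{\left(A \right)} = 2 A$
$p{\left(o \right)} = 0$ ($p{\left(o \right)} = \left(-4\right) \frac{1}{4} + 1 = -1 + 1 = 0$)
$U{\left(E,O \right)} = 2 E \left(42 + O\right)$
$\frac{U{\left(p{\left(-6 \right)},-213 \right)} + 15518}{39822 + c{\left(45 \right)}} = \frac{2 \cdot 0 \left(42 - 213\right) + 15518}{39822 + 2 \cdot 45} = \frac{2 \cdot 0 \left(-171\right) + 15518}{39822 + 90} = \frac{0 + 15518}{39912} = 15518 \cdot \frac{1}{39912} = \frac{7759}{19956}$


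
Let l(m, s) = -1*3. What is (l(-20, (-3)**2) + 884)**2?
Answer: 776161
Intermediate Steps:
l(m, s) = -3
(l(-20, (-3)**2) + 884)**2 = (-3 + 884)**2 = 881**2 = 776161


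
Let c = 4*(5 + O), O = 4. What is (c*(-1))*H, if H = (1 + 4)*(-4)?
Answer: 720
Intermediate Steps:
H = -20 (H = 5*(-4) = -20)
c = 36 (c = 4*(5 + 4) = 4*9 = 36)
(c*(-1))*H = (36*(-1))*(-20) = -36*(-20) = 720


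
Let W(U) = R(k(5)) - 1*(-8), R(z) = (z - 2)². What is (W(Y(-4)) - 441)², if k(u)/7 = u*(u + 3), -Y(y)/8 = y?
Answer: 5906076201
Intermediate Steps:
Y(y) = -8*y
k(u) = 7*u*(3 + u) (k(u) = 7*(u*(u + 3)) = 7*(u*(3 + u)) = 7*u*(3 + u))
R(z) = (-2 + z)²
W(U) = 77292 (W(U) = (-2 + 7*5*(3 + 5))² - 1*(-8) = (-2 + 7*5*8)² + 8 = (-2 + 280)² + 8 = 278² + 8 = 77284 + 8 = 77292)
(W(Y(-4)) - 441)² = (77292 - 441)² = 76851² = 5906076201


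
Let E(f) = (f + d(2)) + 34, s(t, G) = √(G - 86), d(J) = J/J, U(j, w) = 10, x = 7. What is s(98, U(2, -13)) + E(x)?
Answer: 42 + 2*I*√19 ≈ 42.0 + 8.7178*I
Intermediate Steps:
d(J) = 1
s(t, G) = √(-86 + G)
E(f) = 35 + f (E(f) = (f + 1) + 34 = (1 + f) + 34 = 35 + f)
s(98, U(2, -13)) + E(x) = √(-86 + 10) + (35 + 7) = √(-76) + 42 = 2*I*√19 + 42 = 42 + 2*I*√19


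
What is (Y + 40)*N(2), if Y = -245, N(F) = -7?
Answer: 1435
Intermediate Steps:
(Y + 40)*N(2) = (-245 + 40)*(-7) = -205*(-7) = 1435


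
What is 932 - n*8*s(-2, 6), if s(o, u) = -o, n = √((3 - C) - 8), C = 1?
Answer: 932 - 16*I*√6 ≈ 932.0 - 39.192*I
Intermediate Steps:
n = I*√6 (n = √((3 - 1*1) - 8) = √((3 - 1) - 8) = √(2 - 8) = √(-6) = I*√6 ≈ 2.4495*I)
932 - n*8*s(-2, 6) = 932 - (I*√6)*8*(-1*(-2)) = 932 - 8*I*√6*2 = 932 - 16*I*√6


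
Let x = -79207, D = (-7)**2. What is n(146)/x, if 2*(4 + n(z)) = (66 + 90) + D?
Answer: -197/158414 ≈ -0.0012436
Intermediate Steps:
D = 49
n(z) = 197/2 (n(z) = -4 + ((66 + 90) + 49)/2 = -4 + (156 + 49)/2 = -4 + (1/2)*205 = -4 + 205/2 = 197/2)
n(146)/x = (197/2)/(-79207) = (197/2)*(-1/79207) = -197/158414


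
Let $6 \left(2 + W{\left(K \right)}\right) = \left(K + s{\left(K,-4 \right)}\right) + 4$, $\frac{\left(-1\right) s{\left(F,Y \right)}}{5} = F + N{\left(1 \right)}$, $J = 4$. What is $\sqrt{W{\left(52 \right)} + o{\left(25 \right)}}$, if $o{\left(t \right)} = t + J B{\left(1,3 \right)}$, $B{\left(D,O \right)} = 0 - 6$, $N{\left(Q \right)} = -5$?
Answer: $\frac{i \sqrt{1110}}{6} \approx 5.5528 i$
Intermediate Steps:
$B{\left(D,O \right)} = -6$ ($B{\left(D,O \right)} = 0 - 6 = -6$)
$o{\left(t \right)} = -24 + t$ ($o{\left(t \right)} = t + 4 \left(-6\right) = t - 24 = -24 + t$)
$s{\left(F,Y \right)} = 25 - 5 F$ ($s{\left(F,Y \right)} = - 5 \left(F - 5\right) = - 5 \left(-5 + F\right) = 25 - 5 F$)
$W{\left(K \right)} = \frac{17}{6} - \frac{2 K}{3}$ ($W{\left(K \right)} = -2 + \frac{\left(K - \left(-25 + 5 K\right)\right) + 4}{6} = -2 + \frac{\left(25 - 4 K\right) + 4}{6} = -2 + \frac{29 - 4 K}{6} = -2 - \left(- \frac{29}{6} + \frac{2 K}{3}\right) = \frac{17}{6} - \frac{2 K}{3}$)
$\sqrt{W{\left(52 \right)} + o{\left(25 \right)}} = \sqrt{\left(\frac{17}{6} - \frac{104}{3}\right) + \left(-24 + 25\right)} = \sqrt{\left(\frac{17}{6} - \frac{104}{3}\right) + 1} = \sqrt{- \frac{191}{6} + 1} = \sqrt{- \frac{185}{6}} = \frac{i \sqrt{1110}}{6}$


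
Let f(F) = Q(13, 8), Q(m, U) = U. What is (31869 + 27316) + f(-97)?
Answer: 59193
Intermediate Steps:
f(F) = 8
(31869 + 27316) + f(-97) = (31869 + 27316) + 8 = 59185 + 8 = 59193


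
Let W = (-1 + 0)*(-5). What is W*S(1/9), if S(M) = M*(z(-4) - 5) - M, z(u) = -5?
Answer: -55/9 ≈ -6.1111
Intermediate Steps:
S(M) = -11*M (S(M) = M*(-5 - 5) - M = M*(-10) - M = -10*M - M = -11*M)
W = 5 (W = -1*(-5) = 5)
W*S(1/9) = 5*(-11/9) = -55/9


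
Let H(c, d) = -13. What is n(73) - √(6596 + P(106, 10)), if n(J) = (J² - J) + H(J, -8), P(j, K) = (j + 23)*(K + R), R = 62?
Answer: 5243 - 38*√11 ≈ 5117.0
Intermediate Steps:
P(j, K) = (23 + j)*(62 + K) (P(j, K) = (j + 23)*(K + 62) = (23 + j)*(62 + K))
n(J) = -13 + J² - J (n(J) = (J² - J) - 13 = -13 + J² - J)
n(73) - √(6596 + P(106, 10)) = (-13 + 73² - 1*73) - √(6596 + (1426 + 23*10 + 62*106 + 10*106)) = (-13 + 5329 - 73) - √(6596 + (1426 + 230 + 6572 + 1060)) = 5243 - √(6596 + 9288) = 5243 - √15884 = 5243 - 38*√11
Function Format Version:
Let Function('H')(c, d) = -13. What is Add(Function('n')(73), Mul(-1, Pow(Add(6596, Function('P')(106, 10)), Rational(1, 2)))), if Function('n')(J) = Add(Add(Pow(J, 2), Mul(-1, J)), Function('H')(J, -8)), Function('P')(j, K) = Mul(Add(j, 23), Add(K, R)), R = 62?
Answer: Add(5243, Mul(-38, Pow(11, Rational(1, 2)))) ≈ 5117.0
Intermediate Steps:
Function('P')(j, K) = Mul(Add(23, j), Add(62, K)) (Function('P')(j, K) = Mul(Add(j, 23), Add(K, 62)) = Mul(Add(23, j), Add(62, K)))
Function('n')(J) = Add(-13, Pow(J, 2), Mul(-1, J)) (Function('n')(J) = Add(Add(Pow(J, 2), Mul(-1, J)), -13) = Add(-13, Pow(J, 2), Mul(-1, J)))
Add(Function('n')(73), Mul(-1, Pow(Add(6596, Function('P')(106, 10)), Rational(1, 2)))) = Add(Add(-13, Pow(73, 2), Mul(-1, 73)), Mul(-1, Pow(Add(6596, Add(1426, Mul(23, 10), Mul(62, 106), Mul(10, 106))), Rational(1, 2)))) = Add(Add(-13, 5329, -73), Mul(-1, Pow(Add(6596, Add(1426, 230, 6572, 1060)), Rational(1, 2)))) = Add(5243, Mul(-1, Pow(Add(6596, 9288), Rational(1, 2)))) = Add(5243, Mul(-1, Pow(15884, Rational(1, 2)))) = Add(5243, Mul(-1, Mul(38, Pow(11, Rational(1, 2))))) = Add(5243, Mul(-38, Pow(11, Rational(1, 2))))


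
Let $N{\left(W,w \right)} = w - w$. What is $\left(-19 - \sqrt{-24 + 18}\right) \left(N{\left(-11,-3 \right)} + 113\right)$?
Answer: $-2147 - 113 i \sqrt{6} \approx -2147.0 - 276.79 i$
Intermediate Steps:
$N{\left(W,w \right)} = 0$
$\left(-19 - \sqrt{-24 + 18}\right) \left(N{\left(-11,-3 \right)} + 113\right) = \left(-19 - \sqrt{-24 + 18}\right) \left(0 + 113\right) = \left(-19 - \sqrt{-6}\right) 113 = \left(-19 - i \sqrt{6}\right) 113 = -2147 - 113 i \sqrt{6}$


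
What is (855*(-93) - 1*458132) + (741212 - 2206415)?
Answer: -2002850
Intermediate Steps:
(855*(-93) - 1*458132) + (741212 - 2206415) = (-79515 - 458132) - 1465203 = -537647 - 1465203 = -2002850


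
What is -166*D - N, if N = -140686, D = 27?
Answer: 136204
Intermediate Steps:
-166*D - N = -166*27 - 1*(-140686) = -4482 + 140686 = 136204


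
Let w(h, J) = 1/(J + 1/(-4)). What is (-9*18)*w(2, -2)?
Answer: 72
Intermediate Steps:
w(h, J) = 1/(-¼ + J) (w(h, J) = 1/(J - ¼) = 1/(-¼ + J))
(-9*18)*w(2, -2) = (-9*18)*(4/(-1 + 4*(-2))) = -648/(-1 - 8) = -648/(-9) = -648*(-1)/9 = -162*(-4/9) = 72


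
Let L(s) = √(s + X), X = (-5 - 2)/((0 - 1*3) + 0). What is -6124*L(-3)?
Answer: -6124*I*√6/3 ≈ -5000.2*I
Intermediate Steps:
X = 7/3 (X = -7/((0 - 3) + 0) = -7/(-3 + 0) = -7/(-3) = -7*(-⅓) = 7/3 ≈ 2.3333)
L(s) = √(7/3 + s) (L(s) = √(s + 7/3) = √(7/3 + s))
-6124*L(-3) = -6124*√(21 + 9*(-3))/3 = -6124*√(21 - 27)/3 = -6124*√(-6)/3 = -6124*I*√6/3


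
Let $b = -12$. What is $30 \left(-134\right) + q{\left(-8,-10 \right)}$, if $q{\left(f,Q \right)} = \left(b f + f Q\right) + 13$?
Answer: $-3831$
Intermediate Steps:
$q{\left(f,Q \right)} = 13 - 12 f + Q f$ ($q{\left(f,Q \right)} = \left(- 12 f + f Q\right) + 13 = \left(- 12 f + Q f\right) + 13 = 13 - 12 f + Q f$)
$30 \left(-134\right) + q{\left(-8,-10 \right)} = 30 \left(-134\right) - -189 = -4020 + \left(13 + 96 + 80\right) = -4020 + 189 = -3831$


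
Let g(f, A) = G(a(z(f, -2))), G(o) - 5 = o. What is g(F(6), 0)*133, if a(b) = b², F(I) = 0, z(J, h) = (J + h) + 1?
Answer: 798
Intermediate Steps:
z(J, h) = 1 + J + h
G(o) = 5 + o
g(f, A) = 5 + (-1 + f)² (g(f, A) = 5 + (1 + f - 2)² = 5 + (-1 + f)²)
g(F(6), 0)*133 = (5 + (-1 + 0)²)*133 = (5 + (-1)²)*133 = (5 + 1)*133 = 6*133 = 798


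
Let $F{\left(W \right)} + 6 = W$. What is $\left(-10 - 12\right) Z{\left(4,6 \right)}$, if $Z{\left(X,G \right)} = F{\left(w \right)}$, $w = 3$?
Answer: $66$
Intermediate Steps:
$F{\left(W \right)} = -6 + W$
$Z{\left(X,G \right)} = -3$ ($Z{\left(X,G \right)} = -6 + 3 = -3$)
$\left(-10 - 12\right) Z{\left(4,6 \right)} = \left(-10 - 12\right) \left(-3\right) = \left(-22\right) \left(-3\right) = 66$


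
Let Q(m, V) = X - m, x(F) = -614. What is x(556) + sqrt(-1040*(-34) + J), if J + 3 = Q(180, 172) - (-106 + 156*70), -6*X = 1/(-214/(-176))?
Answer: -614 + sqrt(2510373759)/321 ≈ -457.91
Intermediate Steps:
X = -44/321 (X = -1/(6*((-214/(-176)))) = -1/(6*((-214*(-1/176)))) = -1/(6*107/88) = -1/6*88/107 = -44/321 ≈ -0.13707)
Q(m, V) = -44/321 - m
J = -3530081/321 (J = -3 + ((-44/321 - 1*180) - (-106 + 156*70)) = -3 + ((-44/321 - 180) - (-106 + 10920)) = -3 + (-57824/321 - 1*10814) = -3 + (-57824/321 - 10814) = -3 - 3529118/321 = -3530081/321 ≈ -10997.)
x(556) + sqrt(-1040*(-34) + J) = -614 + sqrt(-1040*(-34) - 3530081/321) = -614 + sqrt(35360 - 3530081/321) = -614 + sqrt(7820479/321) = -614 + sqrt(2510373759)/321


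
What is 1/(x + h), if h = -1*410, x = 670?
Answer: 1/260 ≈ 0.0038462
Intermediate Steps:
h = -410
1/(x + h) = 1/(670 - 410) = 1/260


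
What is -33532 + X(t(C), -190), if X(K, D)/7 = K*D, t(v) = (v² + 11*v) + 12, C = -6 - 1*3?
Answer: -25552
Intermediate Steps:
C = -9 (C = -6 - 3 = -9)
t(v) = 12 + v² + 11*v
X(K, D) = 7*D*K (X(K, D) = 7*(K*D) = 7*(D*K) = 7*D*K)
-33532 + X(t(C), -190) = -33532 + 7*(-190)*(12 + (-9)² + 11*(-9)) = -33532 + 7*(-190)*(12 + 81 - 99) = -33532 + 7*(-190)*(-6) = -33532 + 7980 = -25552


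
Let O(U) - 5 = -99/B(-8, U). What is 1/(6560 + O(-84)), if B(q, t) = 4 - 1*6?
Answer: 2/13229 ≈ 0.00015118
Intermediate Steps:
B(q, t) = -2 (B(q, t) = 4 - 6 = -2)
O(U) = 109/2 (O(U) = 5 - 99/(-2) = 5 - 99*(-½) = 5 + 99/2 = 109/2)
1/(6560 + O(-84)) = 1/(6560 + 109/2) = 1/(13229/2) = 2/13229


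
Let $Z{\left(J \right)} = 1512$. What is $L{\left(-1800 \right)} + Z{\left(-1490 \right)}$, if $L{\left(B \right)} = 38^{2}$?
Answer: $2956$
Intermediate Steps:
$L{\left(B \right)} = 1444$
$L{\left(-1800 \right)} + Z{\left(-1490 \right)} = 1444 + 1512 = 2956$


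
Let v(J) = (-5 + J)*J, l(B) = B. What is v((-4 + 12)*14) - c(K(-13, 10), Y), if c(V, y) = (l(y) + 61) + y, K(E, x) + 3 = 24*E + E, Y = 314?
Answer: 11295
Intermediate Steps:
K(E, x) = -3 + 25*E (K(E, x) = -3 + (24*E + E) = -3 + 25*E)
v(J) = J*(-5 + J)
c(V, y) = 61 + 2*y (c(V, y) = (y + 61) + y = (61 + y) + y = 61 + 2*y)
v((-4 + 12)*14) - c(K(-13, 10), Y) = ((-4 + 12)*14)*(-5 + (-4 + 12)*14) - (61 + 2*314) = (8*14)*(-5 + 8*14) - (61 + 628) = 112*(-5 + 112) - 1*689 = 112*107 - 689 = 11984 - 689 = 11295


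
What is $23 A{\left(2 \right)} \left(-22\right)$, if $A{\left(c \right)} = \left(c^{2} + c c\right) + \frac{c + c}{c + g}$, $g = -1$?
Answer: $-6072$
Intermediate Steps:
$A{\left(c \right)} = 2 c^{2} + \frac{2 c}{-1 + c}$ ($A{\left(c \right)} = \left(c^{2} + c c\right) + \frac{c + c}{c - 1} = \left(c^{2} + c^{2}\right) + \frac{2 c}{-1 + c} = 2 c^{2} + \frac{2 c}{-1 + c}$)
$23 A{\left(2 \right)} \left(-22\right) = 23 \cdot 2 \cdot 2 \frac{1}{-1 + 2} \left(1 + 2^{2} - 2\right) \left(-22\right) = 23 \cdot 2 \cdot 2 \cdot 1^{-1} \left(1 + 4 - 2\right) \left(-22\right) = 23 \cdot 2 \cdot 2 \cdot 1 \cdot 3 \left(-22\right) = 23 \cdot 12 \left(-22\right) = 276 \left(-22\right) = -6072$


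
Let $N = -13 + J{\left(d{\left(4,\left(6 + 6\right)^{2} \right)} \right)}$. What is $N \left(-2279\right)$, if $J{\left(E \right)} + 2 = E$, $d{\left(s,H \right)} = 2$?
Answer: $29627$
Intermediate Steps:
$J{\left(E \right)} = -2 + E$
$N = -13$ ($N = -13 + \left(-2 + 2\right) = -13 + 0 = -13$)
$N \left(-2279\right) = \left(-13\right) \left(-2279\right) = 29627$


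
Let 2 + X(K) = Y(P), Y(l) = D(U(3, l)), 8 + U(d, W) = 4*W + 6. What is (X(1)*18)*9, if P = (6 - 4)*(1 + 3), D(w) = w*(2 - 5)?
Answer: -14904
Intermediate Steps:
U(d, W) = -2 + 4*W (U(d, W) = -8 + (4*W + 6) = -8 + (6 + 4*W) = -2 + 4*W)
D(w) = -3*w (D(w) = w*(-3) = -3*w)
P = 8 (P = 2*4 = 8)
Y(l) = 6 - 12*l (Y(l) = -3*(-2 + 4*l) = 6 - 12*l)
X(K) = -92 (X(K) = -2 + (6 - 12*8) = -2 + (6 - 96) = -2 - 90 = -92)
(X(1)*18)*9 = -92*18*9 = -1656*9 = -14904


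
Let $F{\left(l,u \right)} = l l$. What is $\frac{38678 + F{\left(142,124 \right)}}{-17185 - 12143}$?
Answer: $- \frac{9807}{4888} \approx -2.0063$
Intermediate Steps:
$F{\left(l,u \right)} = l^{2}$
$\frac{38678 + F{\left(142,124 \right)}}{-17185 - 12143} = \frac{38678 + 142^{2}}{-17185 - 12143} = \frac{38678 + 20164}{-29328} = 58842 \left(- \frac{1}{29328}\right) = - \frac{9807}{4888}$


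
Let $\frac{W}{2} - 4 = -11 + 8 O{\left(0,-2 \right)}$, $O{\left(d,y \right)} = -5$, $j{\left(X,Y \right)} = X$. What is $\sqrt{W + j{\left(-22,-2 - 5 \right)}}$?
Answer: $2 i \sqrt{29} \approx 10.77 i$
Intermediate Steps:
$W = -94$ ($W = 8 + 2 \left(-11 + 8 \left(-5\right)\right) = 8 + 2 \left(-11 - 40\right) = 8 + 2 \left(-51\right) = 8 - 102 = -94$)
$\sqrt{W + j{\left(-22,-2 - 5 \right)}} = \sqrt{-94 - 22} = \sqrt{-116} = 2 i \sqrt{29}$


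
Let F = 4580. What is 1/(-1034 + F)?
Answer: 1/3546 ≈ 0.00028201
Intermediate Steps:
1/(-1034 + F) = 1/(-1034 + 4580) = 1/3546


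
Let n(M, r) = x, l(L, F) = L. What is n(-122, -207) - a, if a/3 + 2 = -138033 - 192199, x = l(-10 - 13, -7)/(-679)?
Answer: 672686681/679 ≈ 9.9070e+5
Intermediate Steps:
x = 23/679 (x = (-10 - 13)/(-679) = -23*(-1/679) = 23/679 ≈ 0.033873)
n(M, r) = 23/679
a = -990702 (a = -6 + 3*(-138033 - 192199) = -6 + 3*(-330232) = -6 - 990696 = -990702)
n(-122, -207) - a = 23/679 - 1*(-990702) = 23/679 + 990702 = 672686681/679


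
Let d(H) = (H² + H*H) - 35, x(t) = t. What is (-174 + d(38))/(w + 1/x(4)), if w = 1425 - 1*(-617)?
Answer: 3572/2723 ≈ 1.3118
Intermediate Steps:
w = 2042 (w = 1425 + 617 = 2042)
d(H) = -35 + 2*H² (d(H) = (H² + H²) - 35 = 2*H² - 35 = -35 + 2*H²)
(-174 + d(38))/(w + 1/x(4)) = (-174 + (-35 + 2*38²))/(2042 + 1/4) = (-174 + (-35 + 2*1444))/(2042 + ¼) = (-174 + (-35 + 2888))/(8169/4) = (-174 + 2853)*(4/8169) = 2679*(4/8169) = 3572/2723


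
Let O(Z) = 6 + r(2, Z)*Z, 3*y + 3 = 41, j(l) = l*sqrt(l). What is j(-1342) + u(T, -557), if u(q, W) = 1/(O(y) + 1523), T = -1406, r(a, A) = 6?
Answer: 1/1605 - 1342*I*sqrt(1342) ≈ 0.00062305 - 49162.0*I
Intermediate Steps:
j(l) = l**(3/2)
y = 38/3 (y = -1 + (1/3)*41 = -1 + 41/3 = 38/3 ≈ 12.667)
O(Z) = 6 + 6*Z
u(q, W) = 1/1605 (u(q, W) = 1/((6 + 6*(38/3)) + 1523) = 1/((6 + 76) + 1523) = 1/(82 + 1523) = 1/1605)
j(-1342) + u(T, -557) = (-1342)**(3/2) + 1/1605 = -1342*I*sqrt(1342) + 1/1605 = 1/1605 - 1342*I*sqrt(1342)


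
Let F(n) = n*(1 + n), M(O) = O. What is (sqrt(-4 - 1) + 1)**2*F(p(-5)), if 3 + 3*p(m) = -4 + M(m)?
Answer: -48 + 24*I*sqrt(5) ≈ -48.0 + 53.666*I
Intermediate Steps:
p(m) = -7/3 + m/3 (p(m) = -1 + (-4 + m)/3 = -1 + (-4/3 + m/3) = -7/3 + m/3)
(sqrt(-4 - 1) + 1)**2*F(p(-5)) = (sqrt(-4 - 1) + 1)**2*((-7/3 + (1/3)*(-5))*(1 + (-7/3 + (1/3)*(-5)))) = (sqrt(-5) + 1)**2*((-7/3 - 5/3)*(1 + (-7/3 - 5/3))) = (I*sqrt(5) + 1)**2*(-4*(1 - 4)) = (1 + I*sqrt(5))**2*(-4*(-3)) = (1 + I*sqrt(5))**2*12 = 12*(1 + I*sqrt(5))**2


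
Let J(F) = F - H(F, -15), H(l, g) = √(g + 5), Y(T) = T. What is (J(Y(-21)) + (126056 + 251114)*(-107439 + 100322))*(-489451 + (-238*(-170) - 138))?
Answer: 1205605468178519 + 449129*I*√10 ≈ 1.2056e+15 + 1.4203e+6*I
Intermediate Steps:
H(l, g) = √(5 + g)
J(F) = F - I*√10 (J(F) = F - √(5 - 15) = F - √(-10) = F - I*√10)
(J(Y(-21)) + (126056 + 251114)*(-107439 + 100322))*(-489451 + (-238*(-170) - 138)) = ((-21 - I*√10) + (126056 + 251114)*(-107439 + 100322))*(-489451 + (-238*(-170) - 138)) = ((-21 - I*√10) + 377170*(-7117))*(-489451 + (40460 - 138)) = ((-21 - I*√10) - 2684318890)*(-489451 + 40322) = (-2684318911 - I*√10)*(-449129) = 1205605468178519 + 449129*I*√10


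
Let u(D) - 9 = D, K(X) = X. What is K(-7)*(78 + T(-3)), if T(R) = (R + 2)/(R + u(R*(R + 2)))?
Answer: -4907/9 ≈ -545.22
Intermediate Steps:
u(D) = 9 + D
T(R) = (2 + R)/(9 + R + R*(2 + R)) (T(R) = (R + 2)/(R + (9 + R*(R + 2))) = (2 + R)/(R + (9 + R*(2 + R))) = (2 + R)/(9 + R + R*(2 + R)))
K(-7)*(78 + T(-3)) = -7*(78 + (2 - 3)/(9 - 3 - 3*(2 - 3))) = -7*(78 - 1/(9 - 3 - 3*(-1))) = -7*(78 - 1/(9 - 3 + 3)) = -7*(78 - 1/9) = -7*(78 + (⅑)*(-1)) = -7*(78 - ⅑) = -7*701/9 = -4907/9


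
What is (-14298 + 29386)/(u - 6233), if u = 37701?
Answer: 3772/7867 ≈ 0.47947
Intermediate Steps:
(-14298 + 29386)/(u - 6233) = (-14298 + 29386)/(37701 - 6233) = 15088/31468 = 15088*(1/31468) = 3772/7867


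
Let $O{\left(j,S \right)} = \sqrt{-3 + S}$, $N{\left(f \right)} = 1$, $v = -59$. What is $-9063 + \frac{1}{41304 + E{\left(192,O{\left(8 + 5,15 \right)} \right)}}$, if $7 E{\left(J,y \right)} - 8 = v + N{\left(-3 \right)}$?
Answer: $- \frac{2619913907}{289078} \approx -9063.0$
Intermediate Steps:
$E{\left(J,y \right)} = - \frac{50}{7}$ ($E{\left(J,y \right)} = \frac{8}{7} + \frac{-59 + 1}{7} = \frac{8}{7} + \frac{1}{7} \left(-58\right) = \frac{8}{7} - \frac{58}{7} = - \frac{50}{7}$)
$-9063 + \frac{1}{41304 + E{\left(192,O{\left(8 + 5,15 \right)} \right)}} = -9063 + \frac{1}{41304 - \frac{50}{7}} = -9063 + \frac{1}{\frac{289078}{7}} = -9063 + \frac{7}{289078} = - \frac{2619913907}{289078}$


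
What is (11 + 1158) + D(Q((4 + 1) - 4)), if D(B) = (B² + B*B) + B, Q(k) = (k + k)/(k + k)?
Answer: 1172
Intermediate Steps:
Q(k) = 1 (Q(k) = (2*k)/((2*k)) = (2*k)*(1/(2*k)) = 1)
D(B) = B + 2*B² (D(B) = (B² + B²) + B = 2*B² + B = B + 2*B²)
(11 + 1158) + D(Q((4 + 1) - 4)) = (11 + 1158) + 1*(1 + 2*1) = 1169 + 1*(1 + 2) = 1169 + 1*3 = 1169 + 3 = 1172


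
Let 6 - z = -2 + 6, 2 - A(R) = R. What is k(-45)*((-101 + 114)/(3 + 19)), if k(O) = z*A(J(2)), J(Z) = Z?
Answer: 0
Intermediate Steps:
A(R) = 2 - R
z = 2 (z = 6 - (-2 + 6) = 6 - 1*4 = 6 - 4 = 2)
k(O) = 0 (k(O) = 2*(2 - 1*2) = 2*(2 - 2) = 2*0 = 0)
k(-45)*((-101 + 114)/(3 + 19)) = 0*((-101 + 114)/(3 + 19)) = 0*(13/22) = 0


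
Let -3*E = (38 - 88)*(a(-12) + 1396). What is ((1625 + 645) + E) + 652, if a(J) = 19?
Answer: 79516/3 ≈ 26505.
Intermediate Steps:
E = 70750/3 (E = -(38 - 88)*(19 + 1396)/3 = -(-50)*1415/3 = -⅓*(-70750) = 70750/3 ≈ 23583.)
((1625 + 645) + E) + 652 = ((1625 + 645) + 70750/3) + 652 = (2270 + 70750/3) + 652 = 77560/3 + 652 = 79516/3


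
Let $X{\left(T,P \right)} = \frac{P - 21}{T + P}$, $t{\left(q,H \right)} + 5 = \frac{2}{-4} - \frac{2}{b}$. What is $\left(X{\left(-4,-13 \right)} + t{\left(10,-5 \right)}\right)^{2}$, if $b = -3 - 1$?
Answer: $9$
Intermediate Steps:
$b = -4$ ($b = -3 - 1 = -4$)
$t{\left(q,H \right)} = -5$ ($t{\left(q,H \right)} = -5 + \left(\frac{2}{-4} - \frac{2}{-4}\right) = -5 + \left(2 \left(- \frac{1}{4}\right) - - \frac{1}{2}\right) = -5 + \left(- \frac{1}{2} + \frac{1}{2}\right) = -5 + 0 = -5$)
$X{\left(T,P \right)} = \frac{-21 + P}{P + T}$
$\left(X{\left(-4,-13 \right)} + t{\left(10,-5 \right)}\right)^{2} = \left(\frac{-21 - 13}{-13 - 4} - 5\right)^{2} = \left(\frac{1}{-17} \left(-34\right) - 5\right)^{2} = \left(\left(- \frac{1}{17}\right) \left(-34\right) - 5\right)^{2} = \left(2 - 5\right)^{2} = \left(-3\right)^{2} = 9$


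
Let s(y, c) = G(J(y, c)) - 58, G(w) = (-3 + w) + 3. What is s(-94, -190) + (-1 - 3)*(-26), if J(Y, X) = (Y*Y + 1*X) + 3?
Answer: 8695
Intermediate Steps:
J(Y, X) = 3 + X + Y² (J(Y, X) = (Y² + X) + 3 = (X + Y²) + 3 = 3 + X + Y²)
G(w) = w
s(y, c) = -55 + c + y² (s(y, c) = (3 + c + y²) - 58 = -55 + c + y²)
s(-94, -190) + (-1 - 3)*(-26) = (-55 - 190 + (-94)²) + (-1 - 3)*(-26) = (-55 - 190 + 8836) - 4*(-26) = 8591 + 104 = 8695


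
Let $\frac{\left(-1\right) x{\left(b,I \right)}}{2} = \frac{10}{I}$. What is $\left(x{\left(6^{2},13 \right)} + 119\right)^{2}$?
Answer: $\frac{2331729}{169} \approx 13797.0$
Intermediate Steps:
$x{\left(b,I \right)} = - \frac{20}{I}$ ($x{\left(b,I \right)} = - 2 \frac{10}{I} = - \frac{20}{I}$)
$\left(x{\left(6^{2},13 \right)} + 119\right)^{2} = \left(- \frac{20}{13} + 119\right)^{2} = \left(\frac{1527}{13}\right)^{2} = \frac{2331729}{169}$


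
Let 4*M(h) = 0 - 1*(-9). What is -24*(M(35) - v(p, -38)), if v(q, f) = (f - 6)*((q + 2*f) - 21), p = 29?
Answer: 71754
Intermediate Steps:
M(h) = 9/4 (M(h) = (0 - 1*(-9))/4 = (0 + 9)/4 = (1/4)*9 = 9/4)
v(q, f) = (-6 + f)*(-21 + q + 2*f)
-24*(M(35) - v(p, -38)) = -24*(9/4 - (126 - 33*(-38) - 6*29 + 2*(-38)**2 - 38*29)) = -24*(9/4 - (126 + 1254 - 174 + 2*1444 - 1102)) = -24*(9/4 - (126 + 1254 - 174 + 2888 - 1102)) = -24*(9/4 - 1*2992) = -24*(9/4 - 2992) = -24*(-11959/4) = 71754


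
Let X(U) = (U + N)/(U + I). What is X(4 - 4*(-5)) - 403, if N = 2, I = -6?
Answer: -3614/9 ≈ -401.56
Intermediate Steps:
X(U) = (2 + U)/(-6 + U) (X(U) = (U + 2)/(U - 6) = (2 + U)/(-6 + U))
X(4 - 4*(-5)) - 403 = (2 + (4 - 4*(-5)))/(-6 + (4 - 4*(-5))) - 403 = (2 + (4 + 20))/(-6 + (4 + 20)) - 403 = (2 + 24)/(-6 + 24) - 403 = 26/18 - 403 = (1/18)*26 - 403 = 13/9 - 403 = -3614/9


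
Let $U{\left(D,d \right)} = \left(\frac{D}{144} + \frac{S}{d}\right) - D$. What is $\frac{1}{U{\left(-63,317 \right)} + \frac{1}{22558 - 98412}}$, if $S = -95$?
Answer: $\frac{192365744}{11977230283} \approx 0.016061$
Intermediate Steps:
$U{\left(D,d \right)} = - \frac{95}{d} - \frac{143 D}{144}$ ($U{\left(D,d \right)} = \left(\frac{D}{144} - \frac{95}{d}\right) - D = \left(- \frac{95}{d} + \frac{D}{144}\right) - D = - \frac{95}{d} - \frac{143 D}{144}$)
$\frac{1}{U{\left(-63,317 \right)} + \frac{1}{22558 - 98412}} = \frac{1}{\left(- \frac{95}{317} - - \frac{1001}{16}\right) + \frac{1}{22558 - 98412}} = \frac{1}{\left(\left(-95\right) \frac{1}{317} + \frac{1001}{16}\right) + \frac{1}{-75854}} = \frac{1}{\left(- \frac{95}{317} + \frac{1001}{16}\right) - \frac{1}{75854}} = \frac{1}{\frac{315797}{5072} - \frac{1}{75854}} = \frac{1}{\frac{11977230283}{192365744}} = \frac{192365744}{11977230283}$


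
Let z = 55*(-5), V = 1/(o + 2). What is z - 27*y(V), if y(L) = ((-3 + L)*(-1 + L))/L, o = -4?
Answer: 17/2 ≈ 8.5000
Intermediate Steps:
V = -1/2 (V = 1/(-4 + 2) = 1/(-2) = -1/2 ≈ -0.50000)
z = -275
y(L) = (-1 + L)*(-3 + L)/L (y(L) = ((-1 + L)*(-3 + L))/L = (-1 + L)*(-3 + L)/L)
z - 27*y(V) = -275 - 27*(-4 - 1/2 + 3/(-1/2)) = -275 - 27*(-4 - 1/2 + 3*(-2)) = -275 - 27*(-4 - 1/2 - 6) = -275 - 27*(-21/2) = -275 + 567/2 = 17/2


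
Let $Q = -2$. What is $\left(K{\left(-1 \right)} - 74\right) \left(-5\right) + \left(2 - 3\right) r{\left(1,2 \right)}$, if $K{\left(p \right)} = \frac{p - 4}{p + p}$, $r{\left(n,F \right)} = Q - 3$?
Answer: $\frac{725}{2} \approx 362.5$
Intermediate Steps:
$r{\left(n,F \right)} = -5$ ($r{\left(n,F \right)} = -2 - 3 = -5$)
$K{\left(p \right)} = \frac{-4 + p}{2 p}$
$\left(K{\left(-1 \right)} - 74\right) \left(-5\right) + \left(2 - 3\right) r{\left(1,2 \right)} = \left(\frac{-4 - 1}{2 \left(-1\right)} - 74\right) \left(-5\right) + \left(2 - 3\right) \left(-5\right) = \left(\frac{1}{2} \left(-1\right) \left(-5\right) - 74\right) \left(-5\right) - -5 = \left(\frac{5}{2} - 74\right) \left(-5\right) + 5 = \left(- \frac{143}{2}\right) \left(-5\right) + 5 = \frac{715}{2} + 5 = \frac{725}{2}$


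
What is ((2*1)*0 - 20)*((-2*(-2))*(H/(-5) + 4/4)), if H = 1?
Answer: -64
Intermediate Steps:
((2*1)*0 - 20)*((-2*(-2))*(H/(-5) + 4/4)) = ((2*1)*0 - 20)*((-2*(-2))*(1/(-5) + 4/4)) = (2*0 - 20)*(4*(1*(-⅕) + 4*(¼))) = (0 - 20)*(4*(-⅕ + 1)) = -80*4/5 = -20*16/5 = -64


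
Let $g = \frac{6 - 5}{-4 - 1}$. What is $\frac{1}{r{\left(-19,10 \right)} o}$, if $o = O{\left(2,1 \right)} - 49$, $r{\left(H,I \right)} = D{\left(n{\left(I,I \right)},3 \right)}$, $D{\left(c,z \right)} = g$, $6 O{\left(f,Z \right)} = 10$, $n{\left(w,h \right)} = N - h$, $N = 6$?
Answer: $\frac{15}{142} \approx 0.10563$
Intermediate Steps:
$n{\left(w,h \right)} = 6 - h$
$O{\left(f,Z \right)} = \frac{5}{3}$ ($O{\left(f,Z \right)} = \frac{1}{6} \cdot 10 = \frac{5}{3}$)
$g = - \frac{1}{5}$ ($g = 1 \frac{1}{-5} = 1 \left(- \frac{1}{5}\right) = - \frac{1}{5} \approx -0.2$)
$D{\left(c,z \right)} = - \frac{1}{5}$
$r{\left(H,I \right)} = - \frac{1}{5}$
$o = - \frac{142}{3}$ ($o = \frac{5}{3} - 49 = - \frac{142}{3} \approx -47.333$)
$\frac{1}{r{\left(-19,10 \right)} o} = \frac{1}{\left(- \frac{1}{5}\right) \left(- \frac{142}{3}\right)} = \frac{1}{\frac{142}{15}} = \frac{15}{142}$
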